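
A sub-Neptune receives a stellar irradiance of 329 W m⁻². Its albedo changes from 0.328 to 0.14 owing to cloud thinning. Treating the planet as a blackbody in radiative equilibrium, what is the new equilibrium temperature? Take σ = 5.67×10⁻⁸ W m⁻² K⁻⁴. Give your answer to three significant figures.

188 kelvin

With the new albedo, S(1−α₂)/4 = 70.73 W m⁻², so T₂ = 187.9 K.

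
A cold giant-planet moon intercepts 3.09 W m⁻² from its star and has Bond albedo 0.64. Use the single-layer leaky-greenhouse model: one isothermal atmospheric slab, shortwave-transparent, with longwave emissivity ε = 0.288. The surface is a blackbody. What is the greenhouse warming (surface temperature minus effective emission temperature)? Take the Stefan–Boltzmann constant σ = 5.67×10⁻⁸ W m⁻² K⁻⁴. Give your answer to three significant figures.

The planet radiates to space at T_e = [S(1−α)/(4σ)]^(1/4) = 47.06 K.
The surface balance (absorbed SW + ε·downward IR = σT_s⁴) with T_a⁴ = T_s⁴/2 reduces to T_s = T_e·[2/(2−ε)]^¼ = 48.93 K.
The atmosphere warms the surface by 1.865 K.

1.87 kelvin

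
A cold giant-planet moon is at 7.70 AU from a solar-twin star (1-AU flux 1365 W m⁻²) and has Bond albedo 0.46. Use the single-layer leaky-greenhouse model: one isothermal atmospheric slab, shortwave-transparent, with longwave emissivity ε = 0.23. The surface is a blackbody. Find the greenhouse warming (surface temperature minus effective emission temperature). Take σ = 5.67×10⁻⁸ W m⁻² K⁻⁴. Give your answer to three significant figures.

By the inverse-square law, S = 1365/7.70² = 23.02 W m⁻².
At the top of the atmosphere, σT_e⁴ = S(1−α)/4 = 3.108 W m⁻², giving T_e = 86.04 K.
Surface balance with a leaky layer gives σT_s⁴ = σT_e⁴·2/(2−ε), so T_s = T_e·[2/(2−0.23)]^(1/4) = 88.71 K.
The atmosphere warms the surface by 2.669 K.

2.67 K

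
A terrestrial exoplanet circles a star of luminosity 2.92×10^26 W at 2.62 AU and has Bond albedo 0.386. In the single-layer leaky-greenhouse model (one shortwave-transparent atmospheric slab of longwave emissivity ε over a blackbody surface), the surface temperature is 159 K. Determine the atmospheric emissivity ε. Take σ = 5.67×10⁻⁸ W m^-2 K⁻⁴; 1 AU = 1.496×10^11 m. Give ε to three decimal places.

0.719

d = 2.62 × 1.496×10^11 m = 3.920×10^11 m.
Spreading L over a sphere of radius d: S = 2.92×10^26/(4π·3.92×10^11²) = 151.3 W m^-2.
First, T_e = [151.3·(1−0.386)/(4σ)]^(1/4) = 142.3 K.
Since (2−ε)/2 = (T_e/T_s)⁴ = 0.6407, ε = 0.7186.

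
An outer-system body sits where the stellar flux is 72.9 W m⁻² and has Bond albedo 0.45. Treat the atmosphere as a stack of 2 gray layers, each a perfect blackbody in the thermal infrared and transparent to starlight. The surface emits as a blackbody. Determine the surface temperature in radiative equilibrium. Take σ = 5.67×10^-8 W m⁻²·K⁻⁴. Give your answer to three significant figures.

152 K

The effective emission temperature is T_e = [S(1−α)/(4σ)]^¼ = 115.3 K.
With N = 2 opaque layers, T_s = (N+1)^(1/4)·T_e = 3^(1/4)·115.3 = 151.8 K.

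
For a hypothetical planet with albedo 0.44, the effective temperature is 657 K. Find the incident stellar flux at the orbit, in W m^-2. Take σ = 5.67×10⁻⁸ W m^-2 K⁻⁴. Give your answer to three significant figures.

75500 W m^-2

From S(1−α)/4 = σT⁴: S = 4σT⁴/(1−α).
σT⁴ = 5.67×10⁻⁸·(657)⁴ = 10560 W m^-2.
So S = 4×10560/(1−0.44) = 75460 W m^-2.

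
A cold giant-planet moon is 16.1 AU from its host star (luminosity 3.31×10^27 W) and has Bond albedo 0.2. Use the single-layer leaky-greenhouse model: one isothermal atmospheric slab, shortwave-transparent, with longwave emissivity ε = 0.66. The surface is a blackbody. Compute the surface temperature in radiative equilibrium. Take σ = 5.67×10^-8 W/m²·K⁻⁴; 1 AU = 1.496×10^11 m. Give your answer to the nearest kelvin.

124 K

Orbital distance: d = 16.1 AU = 2.409×10^12 m.
S = L/(4πd²) = 45.40 W/m².
Effective emission temperature (TOA balance): σT_e⁴ = S(1−α)/4 = 9.081 W/m² → T_e = 112.5 K.
Surface balance with a leaky layer gives σT_s⁴ = σT_e⁴·2/(2−ε), so T_s = T_e·[2/(2−0.66)]^(1/4) = 124.3 K.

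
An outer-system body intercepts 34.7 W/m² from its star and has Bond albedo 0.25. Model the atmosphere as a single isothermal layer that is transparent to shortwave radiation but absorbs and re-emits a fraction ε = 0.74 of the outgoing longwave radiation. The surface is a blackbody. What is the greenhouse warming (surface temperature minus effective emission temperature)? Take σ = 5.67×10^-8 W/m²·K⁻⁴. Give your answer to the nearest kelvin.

The planet radiates to space at T_e = [S(1−α)/(4σ)]^(1/4) = 103.5 K.
For a single slab of emissivity ε, T_s⁴ = 2T_e⁴/(2−ε); thus T_s = 103.5·(1.587)^(1/4) = 116.2 K.
The atmosphere warms the surface by 12.67 K.

13 K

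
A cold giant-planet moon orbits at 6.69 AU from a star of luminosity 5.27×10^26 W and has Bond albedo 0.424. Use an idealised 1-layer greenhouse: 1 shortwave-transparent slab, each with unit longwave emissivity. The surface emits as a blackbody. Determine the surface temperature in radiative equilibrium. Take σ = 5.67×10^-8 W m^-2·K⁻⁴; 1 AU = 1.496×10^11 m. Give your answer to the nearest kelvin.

121 kelvin

Orbital distance: d = 6.69 AU = 1.001×10^12 m.
Flux at the orbit: S = L/(4πd²) = 5.27×10^26/(4π·(1.00×10^12)²) = 41.87 W m^-2.
OLR = S(1−α)/4 = 6.029 W m^-2; the top layer radiates at T_e = 101.5 K.
With N = 1 opaque layers, T_s = (N+1)^(1/4)·T_e = 2^(1/4)·101.5 = 120.8 K.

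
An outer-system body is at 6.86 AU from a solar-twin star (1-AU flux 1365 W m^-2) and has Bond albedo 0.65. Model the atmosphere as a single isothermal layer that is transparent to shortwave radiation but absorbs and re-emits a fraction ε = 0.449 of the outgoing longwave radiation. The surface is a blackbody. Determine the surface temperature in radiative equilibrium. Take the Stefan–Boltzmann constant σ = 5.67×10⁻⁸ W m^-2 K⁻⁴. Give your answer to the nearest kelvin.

87 K

Irradiance scales as 1/d², so S = 1365 W m^-2 × (1/6.86)² = 29.01 W m^-2.
Effective emission temperature (TOA balance): σT_e⁴ = S(1−α)/4 = 2.538 W m^-2 → T_e = 81.80 K.
For a single slab of emissivity ε, T_s⁴ = 2T_e⁴/(2−ε); thus T_s = 81.80·(1.289)^(1/4) = 87.16 K.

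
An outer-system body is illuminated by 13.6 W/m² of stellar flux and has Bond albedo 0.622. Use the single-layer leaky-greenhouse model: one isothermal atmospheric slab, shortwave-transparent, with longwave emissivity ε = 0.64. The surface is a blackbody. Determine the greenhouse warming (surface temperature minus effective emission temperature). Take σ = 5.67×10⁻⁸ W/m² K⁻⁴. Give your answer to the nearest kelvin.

7 kelvin

Effective emission temperature (TOA balance): σT_e⁴ = S(1−α)/4 = 1.285 W/m² → T_e = 69.00 K.
For a single slab of emissivity ε, T_s⁴ = 2T_e⁴/(2−ε); thus T_s = 69.00·(1.471)^(1/4) = 75.98 K.
Greenhouse warming: T_s − T_e = 6.984 K.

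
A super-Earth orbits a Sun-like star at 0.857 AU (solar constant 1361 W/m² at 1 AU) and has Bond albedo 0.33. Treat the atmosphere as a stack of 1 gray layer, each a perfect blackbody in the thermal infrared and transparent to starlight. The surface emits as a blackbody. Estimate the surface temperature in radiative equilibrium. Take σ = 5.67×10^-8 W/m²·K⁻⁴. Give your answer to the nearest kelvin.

323 K

By the inverse-square law, S = 1361/0.857² = 1853 W/m².
Top-of-atmosphere balance: σT_e⁴ = S(1−α)/4 = 310.4 W/m² → T_e = 272.0 K.
Layer-by-layer balance gives σT_s⁴ = (N+1)σT_e⁴, so T_s = 2^¼·272.0 = 323.5 K.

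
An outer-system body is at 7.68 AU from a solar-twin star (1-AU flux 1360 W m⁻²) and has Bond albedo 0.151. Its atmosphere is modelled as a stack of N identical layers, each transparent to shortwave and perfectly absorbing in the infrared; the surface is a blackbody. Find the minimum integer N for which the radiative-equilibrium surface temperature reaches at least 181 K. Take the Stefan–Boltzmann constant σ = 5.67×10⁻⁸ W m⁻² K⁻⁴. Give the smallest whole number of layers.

Flux at the orbit: S = 1360/(7.68)² = 23.06 W m⁻².
Top-of-atmosphere balance: σT_e⁴ = S(1−α)/4 = 4.894 W m⁻² → T_e = 96.39 K.
T_s = (N+1)^(1/4)·T_e ≥ 181 K requires N+1 ≥ (T_s/T_e)⁴ = (181/96.39)⁴ = 12.435.
So N ≥ 11.435; the smallest integer is N = 12.

12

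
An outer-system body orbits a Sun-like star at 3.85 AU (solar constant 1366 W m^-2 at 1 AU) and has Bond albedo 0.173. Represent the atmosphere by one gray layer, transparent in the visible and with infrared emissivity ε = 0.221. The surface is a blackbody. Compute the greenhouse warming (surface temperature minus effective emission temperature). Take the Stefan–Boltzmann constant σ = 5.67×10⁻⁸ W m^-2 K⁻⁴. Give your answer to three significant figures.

4.02 kelvin

Flux at the orbit: S = 1366/(3.85)² = 92.16 W m^-2.
The planet radiates to space at T_e = [S(1−α)/(4σ)]^(1/4) = 135.4 K.
For a single slab of emissivity ε, T_s⁴ = 2T_e⁴/(2−ε); thus T_s = 135.4·(1.124)^(1/4) = 139.4 K.
T_s − T_e = 139.4 − 135.4 = 4.022 K.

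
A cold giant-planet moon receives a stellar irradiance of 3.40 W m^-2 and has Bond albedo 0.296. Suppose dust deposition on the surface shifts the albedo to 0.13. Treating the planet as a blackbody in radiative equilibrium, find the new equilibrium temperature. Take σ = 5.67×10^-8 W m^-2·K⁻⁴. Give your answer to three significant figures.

New equilibrium: T₂ = [(1−0.13)·3.400/(4σ)]^(1/4) = 60.10 K.

60.1 K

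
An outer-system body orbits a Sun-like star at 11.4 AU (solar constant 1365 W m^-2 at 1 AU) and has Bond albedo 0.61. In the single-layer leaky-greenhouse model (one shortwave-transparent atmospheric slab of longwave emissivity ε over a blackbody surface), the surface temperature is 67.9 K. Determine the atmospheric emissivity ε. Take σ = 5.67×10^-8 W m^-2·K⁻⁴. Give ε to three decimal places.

Irradiance scales as 1/d², so S = 1365 W m^-2 × (1/11.4)² = 10.50 W m^-2.
Effective temperature: T_e = [S(1−α)/(4σ)]^(1/4) = 65.19 K.
Since (2−ε)/2 = (T_e/T_s)⁴ = 0.8497, ε = 0.3006.

0.301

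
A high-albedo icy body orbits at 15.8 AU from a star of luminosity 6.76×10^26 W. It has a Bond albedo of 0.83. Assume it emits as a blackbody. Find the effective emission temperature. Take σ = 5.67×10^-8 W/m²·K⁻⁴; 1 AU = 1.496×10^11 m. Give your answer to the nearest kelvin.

52 K

Orbital distance: d = 15.8 AU = 2.364×10^12 m.
Spreading L over a sphere of radius d: S = 6.76×10^26/(4π·2.36×10^12²) = 9.629 W/m².
Absorbed flux (global mean): S(1−α)/4 = 9.629·0.17/4 = 0.4092 W/m².
Balancing against σT⁴: T = (0.4092/5.67×10⁻⁸)^(1/4) = 51.83 K.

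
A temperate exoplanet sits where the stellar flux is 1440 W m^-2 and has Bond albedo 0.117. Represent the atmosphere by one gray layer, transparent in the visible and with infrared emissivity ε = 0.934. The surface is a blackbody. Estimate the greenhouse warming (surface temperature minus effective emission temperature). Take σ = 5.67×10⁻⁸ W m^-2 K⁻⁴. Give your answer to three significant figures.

46.6 K

Effective emission temperature (TOA balance): σT_e⁴ = S(1−α)/4 = 317.9 W m^-2 → T_e = 273.6 K.
The surface balance (absorbed SW + ε·downward IR = σT_s⁴) with T_a⁴ = T_s⁴/2 reduces to T_s = T_e·[2/(2−ε)]^¼ = 320.2 K.
Greenhouse warming: T_s − T_e = 46.62 K.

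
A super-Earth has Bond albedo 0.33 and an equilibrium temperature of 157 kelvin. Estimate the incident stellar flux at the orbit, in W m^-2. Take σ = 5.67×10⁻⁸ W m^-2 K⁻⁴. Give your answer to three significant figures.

Invert the energy balance for S: S = 4σT⁴/(1−α).
The emitted flux is σT⁴ = 34.45 W m^-2.
S = 4·34.45/0.67 = 205.7 W m^-2.

206 W m^-2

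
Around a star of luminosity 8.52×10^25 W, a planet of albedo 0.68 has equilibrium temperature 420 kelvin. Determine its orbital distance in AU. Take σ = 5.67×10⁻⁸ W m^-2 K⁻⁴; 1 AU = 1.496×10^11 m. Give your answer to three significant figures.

Required flux: S = 4σT⁴/(1−α) = 22050 W m^-2.
From L = 4πd²S, d = √(8.52×10^25/(4π·22050)) = 1.753×10^10 m = 0.1172 AU.

0.117 AU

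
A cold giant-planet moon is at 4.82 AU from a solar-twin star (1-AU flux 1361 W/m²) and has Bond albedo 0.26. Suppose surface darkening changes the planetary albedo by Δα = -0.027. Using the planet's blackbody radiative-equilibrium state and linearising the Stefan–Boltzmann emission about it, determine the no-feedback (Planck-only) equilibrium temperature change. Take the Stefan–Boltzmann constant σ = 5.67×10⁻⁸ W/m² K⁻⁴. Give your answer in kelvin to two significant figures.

Flux at the orbit: S = 1361/(4.82)² = 58.58 W/m².
The baseline emission temperature is T_e = 117.6 K.
TOA radiative forcing: ΔF = −S·Δα/4 = −58.58·(-0.027)/4 = 0.3954 W/m².
The Planck feedback parameter is 4σT_e³ = 0.3687 W/m²/K.
ΔT₀ = ΔF/λ_P = 0.3954/0.3687 = 1.07 K.

1.1 kelvin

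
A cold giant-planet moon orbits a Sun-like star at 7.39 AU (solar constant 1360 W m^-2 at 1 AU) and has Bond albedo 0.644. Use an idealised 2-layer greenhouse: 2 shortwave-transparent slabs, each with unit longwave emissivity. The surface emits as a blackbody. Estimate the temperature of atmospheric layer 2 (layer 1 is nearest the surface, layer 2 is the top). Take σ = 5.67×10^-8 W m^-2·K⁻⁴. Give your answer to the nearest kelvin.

79 kelvin

Irradiance scales as 1/d², so S = 1360 W m^-2 × (1/7.39)² = 24.90 W m^-2.
OLR = S(1−α)/4 = 2.216 W m^-2; the top layer radiates at T_e = 79.07 K.
In the N-layer model, layer k (counted from the surface) has T_k = (N+1−k)^(1/4)·T_e.
With k = 2: T_2 = (2+1−2)^¼·79.07 K = 79.07 K.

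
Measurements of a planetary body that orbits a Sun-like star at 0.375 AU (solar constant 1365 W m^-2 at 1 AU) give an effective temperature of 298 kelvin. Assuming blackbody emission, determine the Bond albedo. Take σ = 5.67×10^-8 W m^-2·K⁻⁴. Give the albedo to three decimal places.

Flux at the orbit: S = 1365/(0.375)² = 9707 W m^-2.
From σT⁴ = S(1−α)/4 we invert for α: 1−α = 4σT⁴/S.
σT⁴ = 447.1 W m^-2, so 4σT⁴ = 1789 W m^-2.
1−α = 1789/9707 = 0.1843, so α = 0.8157.

0.816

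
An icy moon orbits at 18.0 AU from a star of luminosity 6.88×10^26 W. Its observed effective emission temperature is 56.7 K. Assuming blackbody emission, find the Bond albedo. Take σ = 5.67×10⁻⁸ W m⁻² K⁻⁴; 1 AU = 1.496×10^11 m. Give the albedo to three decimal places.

0.690

d = 18.0 × 1.496×10^11 m = 2.693×10^12 m.
S = L/(4πd²) = 7.550 W m⁻².
From σT⁴ = S(1−α)/4 we invert for α: 1−α = 4σT⁴/S.
σT⁴ = 0.5860 W m⁻², so 4σT⁴ = 2.344 W m⁻².
1−α = 2.344/7.550 = 0.3105, so α = 0.6895.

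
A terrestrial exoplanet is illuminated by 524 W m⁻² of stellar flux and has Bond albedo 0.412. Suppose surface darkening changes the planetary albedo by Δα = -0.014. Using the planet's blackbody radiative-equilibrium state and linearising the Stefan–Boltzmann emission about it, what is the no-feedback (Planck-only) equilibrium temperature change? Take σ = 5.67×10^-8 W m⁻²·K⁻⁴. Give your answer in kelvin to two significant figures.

Reference equilibrium: T_e = [S(1−α)/(4σ)]^(1/4) = 192.0 K.
ΔF = −(S/4)Δα = −(524.0/4)×(-0.014) = 1.834 W m⁻².
Planck response: λ_P = 4σT_e³ = 4·5.67×10⁻⁸·(192.0)³ = 1.605 W m⁻²/K.
So ΔT₀ = 1.834/1.605 = 1.14 K.

1.1 kelvin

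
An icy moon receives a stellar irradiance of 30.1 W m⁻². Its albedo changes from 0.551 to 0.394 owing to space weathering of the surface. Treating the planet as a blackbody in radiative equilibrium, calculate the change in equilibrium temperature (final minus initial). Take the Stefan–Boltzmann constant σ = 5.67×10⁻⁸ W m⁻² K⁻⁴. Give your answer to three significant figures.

Before: T₁ = [30.10·0.449/(4σ)]^(1/4) = 87.86 K.
Final:   T₂ = [S(1−0.394)/(4σ)]^(1/4) = 94.70 K.
ΔT = T₂ − T₁ = 6.840 K.

6.84 K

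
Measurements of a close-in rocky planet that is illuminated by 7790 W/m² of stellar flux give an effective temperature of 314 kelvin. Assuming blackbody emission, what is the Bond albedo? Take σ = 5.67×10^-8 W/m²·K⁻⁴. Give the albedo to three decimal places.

Energy balance: S(1−α)/4 = σT⁴, so 1−α = 4σT⁴/S.
4σT⁴ = 4·5.67×10⁻⁸·(314)⁴ = 2205 W/m².
1−α = 2205/7790 = 0.2830, so α = 0.7170.

0.717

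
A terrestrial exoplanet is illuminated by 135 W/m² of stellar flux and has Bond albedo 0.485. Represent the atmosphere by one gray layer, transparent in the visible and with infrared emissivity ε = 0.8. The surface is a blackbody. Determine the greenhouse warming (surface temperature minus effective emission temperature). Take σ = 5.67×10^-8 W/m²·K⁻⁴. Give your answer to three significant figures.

The planet radiates to space at T_e = [S(1−α)/(4σ)]^(1/4) = 132.3 K.
For a single slab of emissivity ε, T_s⁴ = 2T_e⁴/(2−ε); thus T_s = 132.3·(1.667)^(1/4) = 150.3 K.
The atmosphere warms the surface by 18.02 K.

18.0 K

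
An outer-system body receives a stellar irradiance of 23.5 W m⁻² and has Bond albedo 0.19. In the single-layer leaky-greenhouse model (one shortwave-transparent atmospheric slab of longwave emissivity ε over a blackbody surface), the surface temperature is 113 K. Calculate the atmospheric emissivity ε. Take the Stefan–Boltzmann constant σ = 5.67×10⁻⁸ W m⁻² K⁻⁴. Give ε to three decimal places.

TOA balance gives T_e = 95.71 K.
Inverting T_s⁴ = 2T_e⁴/(2−ε): (T_e/T_s)⁴ = 0.5147, so ε = 2(1 − 0.5147) = 0.9705.

0.971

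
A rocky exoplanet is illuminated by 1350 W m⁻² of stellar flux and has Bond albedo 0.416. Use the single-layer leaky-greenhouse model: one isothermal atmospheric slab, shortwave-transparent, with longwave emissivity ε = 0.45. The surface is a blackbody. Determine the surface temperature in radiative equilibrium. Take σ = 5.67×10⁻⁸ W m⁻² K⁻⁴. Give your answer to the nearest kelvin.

259 kelvin

The planet radiates to space at T_e = [S(1−α)/(4σ)]^(1/4) = 242.8 K.
The surface balance (absorbed SW + ε·downward IR = σT_s⁴) with T_a⁴ = T_s⁴/2 reduces to T_s = T_e·[2/(2−ε)]^¼ = 258.8 K.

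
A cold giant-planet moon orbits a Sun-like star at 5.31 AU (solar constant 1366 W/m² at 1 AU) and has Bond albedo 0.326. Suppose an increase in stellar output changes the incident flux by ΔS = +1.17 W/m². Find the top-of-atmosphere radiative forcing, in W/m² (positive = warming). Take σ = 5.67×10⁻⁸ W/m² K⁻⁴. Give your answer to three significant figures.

Flux at the orbit: S = 1366/(5.31)² = 48.45 W/m².
ΔF = Δ[S(1−α)]/4 = (1−0.326)·+1.17/4 = 0.1971 W/m².

0.197 W/m²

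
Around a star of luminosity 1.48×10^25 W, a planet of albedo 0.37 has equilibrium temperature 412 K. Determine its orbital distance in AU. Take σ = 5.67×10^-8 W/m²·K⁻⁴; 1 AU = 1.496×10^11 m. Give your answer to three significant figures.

0.0712 AU

The flux needed for this T is 4σT⁴/(1−0.37) = 10370 W/m².
S = L/(4πd²) → d = √(L/4πS) = √(1.48×10^25/(4π·10370)) = 1.066×10^10 m = 0.07123 AU.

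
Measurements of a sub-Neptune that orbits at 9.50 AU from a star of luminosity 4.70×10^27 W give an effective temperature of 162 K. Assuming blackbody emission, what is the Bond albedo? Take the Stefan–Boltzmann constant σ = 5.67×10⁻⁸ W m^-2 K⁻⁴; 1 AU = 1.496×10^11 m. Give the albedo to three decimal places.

0.156

Orbital distance: d = 9.50 AU = 1.421×10^12 m.
Spreading L over a sphere of radius d: S = 4.70×10^27/(4π·1.42×10^12²) = 185.2 W m^-2.
From σT⁴ = S(1−α)/4 we invert for α: 1−α = 4σT⁴/S.
σT⁴ = 39.05 W m^-2, so 4σT⁴ = 156.2 W m^-2.
1−α = 156.2/185.2 = 0.8436, so α = 0.1564.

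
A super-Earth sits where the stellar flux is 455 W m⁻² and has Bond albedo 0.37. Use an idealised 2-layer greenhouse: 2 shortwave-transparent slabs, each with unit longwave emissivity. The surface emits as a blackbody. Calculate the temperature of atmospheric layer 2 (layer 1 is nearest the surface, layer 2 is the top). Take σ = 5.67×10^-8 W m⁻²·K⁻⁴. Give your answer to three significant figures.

Top-of-atmosphere balance: σT_e⁴ = S(1−α)/4 = 71.66 W m⁻² → T_e = 188.6 K.
The net upward flux σT_e⁴ is constant between every pair of levels, so T_k⁴ = (N+1−k)T_e⁴.
T_2 = (1)^(1/4)·188.6 = 188.6 K.

189 K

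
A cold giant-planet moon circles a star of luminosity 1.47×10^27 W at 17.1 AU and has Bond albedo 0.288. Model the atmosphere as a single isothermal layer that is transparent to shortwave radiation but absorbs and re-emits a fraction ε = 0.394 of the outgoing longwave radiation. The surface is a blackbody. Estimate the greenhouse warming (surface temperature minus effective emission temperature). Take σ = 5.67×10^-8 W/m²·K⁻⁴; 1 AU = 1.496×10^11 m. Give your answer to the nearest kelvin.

Orbital distance: d = 17.1 AU = 2.558×10^12 m.
S = L/(4πd²) = 17.88 W/m².
The planet radiates to space at T_e = [S(1−α)/(4σ)]^(1/4) = 86.55 K.
Surface balance with a leaky layer gives σT_s⁴ = σT_e⁴·2/(2−ε), so T_s = T_e·[2/(2−0.394)]^(1/4) = 91.43 K.
Greenhouse warming: T_s − T_e = 4.880 K.

5 K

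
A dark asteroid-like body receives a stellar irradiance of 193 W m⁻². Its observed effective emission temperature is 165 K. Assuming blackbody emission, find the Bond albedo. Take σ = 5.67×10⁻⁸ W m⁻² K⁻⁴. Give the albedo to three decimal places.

0.129

Energy balance: S(1−α)/4 = σT⁴, so 1−α = 4σT⁴/S.
4σT⁴ = 4·5.67×10⁻⁸·(165)⁴ = 168.1 W m⁻².
Hence α = 1 − 168.1/193.0 = 0.1290.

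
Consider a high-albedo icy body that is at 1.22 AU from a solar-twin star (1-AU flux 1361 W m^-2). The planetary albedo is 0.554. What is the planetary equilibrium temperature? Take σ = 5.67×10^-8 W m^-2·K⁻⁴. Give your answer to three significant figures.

206 kelvin

By the inverse-square law, S = 1361/1.22² = 914.4 W m^-2.
Averaging over the sphere, the absorbed flux is S(1−α)/4 = 102.0 W m^-2.
Set σT⁴ = 102.0 → T = (102.0/σ)^(1/4) = 205.9 K.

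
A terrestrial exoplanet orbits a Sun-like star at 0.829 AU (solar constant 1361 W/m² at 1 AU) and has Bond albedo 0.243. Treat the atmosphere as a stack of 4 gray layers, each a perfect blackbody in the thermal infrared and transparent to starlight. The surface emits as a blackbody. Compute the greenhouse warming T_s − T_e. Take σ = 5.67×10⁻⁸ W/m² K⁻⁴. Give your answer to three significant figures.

141 K

Irradiance scales as 1/d², so S = 1361 W/m² × (1/0.829)² = 1980 W/m².
OLR = S(1−α)/4 = 374.8 W/m²; the top layer radiates at T_e = 285.1 K.
Surface: T_s = (5)^¼·T_e = 426.4 K.
Warming: T_s − T_e = 141.2 K.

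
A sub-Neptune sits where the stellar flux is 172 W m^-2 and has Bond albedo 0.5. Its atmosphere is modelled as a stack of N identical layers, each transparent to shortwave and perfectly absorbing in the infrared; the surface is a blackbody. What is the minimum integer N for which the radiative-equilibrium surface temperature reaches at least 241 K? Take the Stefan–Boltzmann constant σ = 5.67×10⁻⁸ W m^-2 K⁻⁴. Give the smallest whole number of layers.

Top-of-atmosphere balance: σT_e⁴ = S(1−α)/4 = 21.50 W m^-2 → T_e = 139.5 K.
Need (N+1)T_e⁴ ≥ T_s⁴, i.e. N+1 ≥ (241/139.5)⁴ = 8.896.
So N ≥ 7.896; the smallest integer is N = 8.

8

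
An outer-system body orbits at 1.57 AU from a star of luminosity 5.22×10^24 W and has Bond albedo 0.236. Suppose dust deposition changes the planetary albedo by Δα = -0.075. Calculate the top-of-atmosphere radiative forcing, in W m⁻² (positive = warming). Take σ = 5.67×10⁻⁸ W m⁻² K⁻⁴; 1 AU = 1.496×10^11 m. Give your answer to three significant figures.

Orbital distance: d = 1.57 AU = 2.349×10^11 m.
Spreading L over a sphere of radius d: S = 5.22×10^24/(4π·2.35×10^11²) = 7.530 W m⁻².
The change in absorbed flux is Δ[S(1−α)/4] = −SΔα/4 = 0.1412 W m⁻².

0.141 W m⁻²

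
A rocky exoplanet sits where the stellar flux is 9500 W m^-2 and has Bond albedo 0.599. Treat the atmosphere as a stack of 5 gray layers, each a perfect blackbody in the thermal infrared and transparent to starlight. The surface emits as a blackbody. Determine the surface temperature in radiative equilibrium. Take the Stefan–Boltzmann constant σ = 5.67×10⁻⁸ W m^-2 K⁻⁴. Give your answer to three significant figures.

The effective emission temperature is T_e = [S(1−α)/(4σ)]^¼ = 360.0 K.
For an N-layer opaque stack, T_s⁴ = (N+1)T_e⁴, hence T_s = (6)^(1/4)×360.0 K = 563.4 K.

563 K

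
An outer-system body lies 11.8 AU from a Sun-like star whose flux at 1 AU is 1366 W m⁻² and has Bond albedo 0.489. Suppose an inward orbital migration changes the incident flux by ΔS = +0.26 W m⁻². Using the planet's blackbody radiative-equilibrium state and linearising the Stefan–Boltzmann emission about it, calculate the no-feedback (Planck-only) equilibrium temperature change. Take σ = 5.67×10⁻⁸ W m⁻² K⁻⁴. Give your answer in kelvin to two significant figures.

Flux at the orbit: S = 1366/(11.8)² = 9.810 W m⁻².
The baseline emission temperature is T_e = 68.57 K.
TOA radiative forcing: ΔF = (1−α)ΔS/4 = 0.511·(+0.26)/4 = 0.03322 W m⁻².
Linearising σT⁴ gives d(σT⁴)/dT = 4σT_e³ = 0.07311 W m⁻² per K.
Hence the no-feedback warming is ΔF/(4σT_e³) = 0.454 K.

0.45 K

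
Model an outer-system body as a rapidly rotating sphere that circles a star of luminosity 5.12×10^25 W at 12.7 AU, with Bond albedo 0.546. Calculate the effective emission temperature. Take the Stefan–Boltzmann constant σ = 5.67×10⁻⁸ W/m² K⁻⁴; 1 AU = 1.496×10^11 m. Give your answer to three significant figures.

Orbital distance: d = 12.7 AU = 1.900×10^12 m.
Spreading L over a sphere of radius d: S = 5.12×10^25/(4π·1.90×10^12²) = 1.129 W/m².
Averaging over the sphere, the absorbed flux is S(1−α)/4 = 0.1281 W/m².
In equilibrium σT⁴ equals this, so T = 38.77 K.

38.8 K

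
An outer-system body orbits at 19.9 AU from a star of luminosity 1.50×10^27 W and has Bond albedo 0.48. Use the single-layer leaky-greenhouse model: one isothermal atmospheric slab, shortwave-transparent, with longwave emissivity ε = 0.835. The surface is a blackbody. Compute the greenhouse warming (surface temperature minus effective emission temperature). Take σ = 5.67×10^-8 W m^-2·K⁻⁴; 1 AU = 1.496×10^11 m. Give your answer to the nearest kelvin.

11 K

d = 19.9 × 1.496×10^11 m = 2.977×10^12 m.
Spreading L over a sphere of radius d: S = 1.50×10^27/(4π·2.98×10^12²) = 13.47 W m^-2.
The planet radiates to space at T_e = [S(1−α)/(4σ)]^(1/4) = 74.54 K.
The surface balance (absorbed SW + ε·downward IR = σT_s⁴) with T_a⁴ = T_s⁴/2 reduces to T_s = T_e·[2/(2−ε)]^¼ = 85.33 K.
Greenhouse warming: T_s − T_e = 10.78 K.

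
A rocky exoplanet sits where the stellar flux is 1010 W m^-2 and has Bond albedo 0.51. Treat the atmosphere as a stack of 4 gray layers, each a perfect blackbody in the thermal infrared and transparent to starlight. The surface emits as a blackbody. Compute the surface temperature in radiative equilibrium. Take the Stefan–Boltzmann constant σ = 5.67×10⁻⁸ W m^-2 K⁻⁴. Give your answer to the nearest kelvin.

The effective emission temperature is T_e = [S(1−α)/(4σ)]^¼ = 216.1 K.
For an N-layer opaque stack, T_s⁴ = (N+1)T_e⁴, hence T_s = (5)^(1/4)×216.1 K = 323.2 K.

323 K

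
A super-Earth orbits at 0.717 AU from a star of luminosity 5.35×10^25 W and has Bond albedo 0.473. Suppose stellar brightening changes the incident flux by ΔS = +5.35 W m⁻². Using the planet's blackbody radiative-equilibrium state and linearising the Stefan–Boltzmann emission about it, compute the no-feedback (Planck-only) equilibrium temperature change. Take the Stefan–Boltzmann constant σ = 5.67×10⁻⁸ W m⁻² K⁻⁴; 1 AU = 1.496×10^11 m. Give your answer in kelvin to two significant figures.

0.62 kelvin

Orbital distance: d = 0.717 AU = 1.073×10^11 m.
Spreading L over a sphere of radius d: S = 5.35×10^25/(4π·1.07×10^11²) = 370.0 W m⁻².
Reference equilibrium: T_e = [S(1−α)/(4σ)]^(1/4) = 171.2 K.
ΔF = Δ[S(1−α)]/4 = (1−0.473)·+5.35/4 = 0.7049 W m⁻².
The Planck feedback parameter is 4σT_e³ = 1.139 W m⁻²/K.
ΔT₀ = ΔF/λ_P = 0.7049/1.139 = 0.619 K.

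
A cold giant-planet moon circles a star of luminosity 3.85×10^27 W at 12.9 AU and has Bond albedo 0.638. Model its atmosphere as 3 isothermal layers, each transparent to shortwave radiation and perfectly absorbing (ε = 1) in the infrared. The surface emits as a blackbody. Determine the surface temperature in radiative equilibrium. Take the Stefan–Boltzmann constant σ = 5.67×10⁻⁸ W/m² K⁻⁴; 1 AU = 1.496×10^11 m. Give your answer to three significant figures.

151 K

d = 12.9 × 1.496×10^11 m = 1.930×10^12 m.
S = L/(4πd²) = 82.26 W/m².
Top-of-atmosphere balance: σT_e⁴ = S(1−α)/4 = 7.445 W/m² → T_e = 107.0 K.
With N = 3 opaque layers, T_s = (N+1)^(1/4)·T_e = 4^(1/4)·107.0 = 151.4 K.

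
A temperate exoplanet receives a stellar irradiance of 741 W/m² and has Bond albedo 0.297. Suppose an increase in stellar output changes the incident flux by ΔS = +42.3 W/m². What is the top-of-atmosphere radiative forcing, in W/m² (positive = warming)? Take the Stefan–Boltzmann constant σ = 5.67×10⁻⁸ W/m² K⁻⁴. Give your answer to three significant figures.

Only a fraction (1−α) is absorbed and it's spread over 4πR², so ΔF = (1−α)ΔS/4 = 7.434 W/m².

7.43 W/m²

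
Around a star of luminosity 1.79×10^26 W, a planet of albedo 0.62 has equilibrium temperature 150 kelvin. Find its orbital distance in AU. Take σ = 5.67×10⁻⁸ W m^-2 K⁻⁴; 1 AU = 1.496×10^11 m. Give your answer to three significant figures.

Energy balance gives S = 4σT⁴/(1−α) = 302.2 W m^-2.
From L = 4πd²S, d = √(1.79×10^26/(4π·302.2)) = 2.171×10^11 m = 1.451 AU.

1.45 AU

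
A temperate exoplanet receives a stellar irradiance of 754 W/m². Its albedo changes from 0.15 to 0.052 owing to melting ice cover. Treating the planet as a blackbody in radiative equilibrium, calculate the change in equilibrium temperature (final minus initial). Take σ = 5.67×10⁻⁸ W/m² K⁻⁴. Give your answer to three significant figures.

6.38 K

Before: T₁ = [754.0·0.85/(4σ)]^(1/4) = 230.6 K.
After:  T₂ = [754.0·0.948/(4σ)]^(1/4) = 236.9 K.
Change: 236.9 − 230.6 = 6.376 K.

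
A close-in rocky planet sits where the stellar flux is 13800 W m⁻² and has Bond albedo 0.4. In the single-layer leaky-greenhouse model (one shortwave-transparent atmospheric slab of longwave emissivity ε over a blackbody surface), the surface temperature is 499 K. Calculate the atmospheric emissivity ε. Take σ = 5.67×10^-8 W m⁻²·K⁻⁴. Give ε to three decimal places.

TOA balance gives T_e = 437.1 K.
Since (2−ε)/2 = (T_e/T_s)⁴ = 0.5888, ε = 0.8224.

0.822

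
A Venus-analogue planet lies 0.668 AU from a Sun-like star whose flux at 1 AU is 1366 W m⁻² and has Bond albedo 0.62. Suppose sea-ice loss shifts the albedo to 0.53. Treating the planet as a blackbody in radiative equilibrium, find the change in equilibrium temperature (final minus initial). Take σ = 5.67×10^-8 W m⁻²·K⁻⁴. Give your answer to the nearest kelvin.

15 K

By the inverse-square law, S = 1366/0.668² = 3061 W m⁻².
With α = 0.62, T₁ = 267.6 K.
After:  T₂ = [3061·0.47/(4σ)]^(1/4) = 282.2 K.
ΔT = T₂ − T₁ = 14.61 K.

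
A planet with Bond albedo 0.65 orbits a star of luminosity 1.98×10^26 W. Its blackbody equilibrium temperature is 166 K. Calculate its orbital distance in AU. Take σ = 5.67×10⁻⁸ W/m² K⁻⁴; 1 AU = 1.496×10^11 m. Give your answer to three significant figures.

1.20 AU

Energy balance gives S = 4σT⁴/(1−α) = 492.0 W/m².
From L = 4πd²S, d = √(1.98×10^26/(4π·492.0)) = 1.789×10^11 m = 1.196 AU.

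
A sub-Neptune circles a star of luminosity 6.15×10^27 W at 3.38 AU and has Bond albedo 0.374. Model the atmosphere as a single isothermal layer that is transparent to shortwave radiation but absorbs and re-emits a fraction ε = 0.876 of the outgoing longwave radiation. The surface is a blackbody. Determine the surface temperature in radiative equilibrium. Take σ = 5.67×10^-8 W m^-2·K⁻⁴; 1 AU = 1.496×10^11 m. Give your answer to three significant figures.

Orbital distance: d = 3.38 AU = 5.056×10^11 m.
Spreading L over a sphere of radius d: S = 6.15×10^27/(4π·5.06×10^11²) = 1914 W m^-2.
Effective emission temperature (TOA balance): σT_e⁴ = S(1−α)/4 = 299.6 W m^-2 → T_e = 269.6 K.
Surface balance with a leaky layer gives σT_s⁴ = σT_e⁴·2/(2−ε), so T_s = T_e·[2/(2−0.876)]^(1/4) = 311.4 K.

311 K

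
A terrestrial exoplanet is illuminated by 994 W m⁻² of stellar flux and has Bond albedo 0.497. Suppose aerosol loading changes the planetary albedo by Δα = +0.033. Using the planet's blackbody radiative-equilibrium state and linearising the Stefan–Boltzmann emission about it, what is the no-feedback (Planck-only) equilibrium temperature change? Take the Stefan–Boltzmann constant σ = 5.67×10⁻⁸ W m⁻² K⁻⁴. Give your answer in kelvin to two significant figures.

-3.6 K

Unperturbed T_e = [994.0·(1−0.497)/(4σ)]^¼ = 216.7 K.
TOA radiative forcing: ΔF = −S·Δα/4 = −994.0·(+0.033)/4 = -8.200 W m⁻².
Linearising σT⁴ gives d(σT⁴)/dT = 4σT_e³ = 2.307 W m⁻² per K.
So ΔT₀ = -8.200/2.307 = -3.55 K.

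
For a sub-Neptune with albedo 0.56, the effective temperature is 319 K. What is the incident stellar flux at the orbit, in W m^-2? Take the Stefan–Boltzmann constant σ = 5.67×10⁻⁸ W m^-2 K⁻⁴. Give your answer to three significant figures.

Invert the energy balance for S: S = 4σT⁴/(1−α).
σT⁴ = 5.67×10⁻⁸·(319)⁴ = 587.1 W m^-2.
So S = 4×587.1/(1−0.56) = 5338 W m^-2.

5340 W m^-2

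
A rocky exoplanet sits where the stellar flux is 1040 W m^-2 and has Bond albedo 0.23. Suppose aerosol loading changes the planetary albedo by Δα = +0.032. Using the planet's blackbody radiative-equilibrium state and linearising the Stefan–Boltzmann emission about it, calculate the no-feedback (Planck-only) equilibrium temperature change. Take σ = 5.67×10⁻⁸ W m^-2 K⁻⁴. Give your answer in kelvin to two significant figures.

-2.5 kelvin

Unperturbed T_e = [1040·(1−0.23)/(4σ)]^¼ = 243.8 K.
ΔF = −(S/4)Δα = −(1040/4)×(+0.032) = -8.320 W m^-2.
Linearising σT⁴ gives d(σT⁴)/dT = 4σT_e³ = 3.285 W m^-2 per K.
Hence the no-feedback warming is ΔF/(4σT_e³) = -2.53 K.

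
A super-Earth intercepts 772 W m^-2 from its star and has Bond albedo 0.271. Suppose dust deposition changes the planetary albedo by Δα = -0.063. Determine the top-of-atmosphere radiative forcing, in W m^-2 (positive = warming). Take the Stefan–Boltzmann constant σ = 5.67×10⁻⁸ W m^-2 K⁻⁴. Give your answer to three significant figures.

TOA radiative forcing: ΔF = −S·Δα/4 = −772.0·(-0.063)/4 = 12.16 W m^-2.

12.2 W m^-2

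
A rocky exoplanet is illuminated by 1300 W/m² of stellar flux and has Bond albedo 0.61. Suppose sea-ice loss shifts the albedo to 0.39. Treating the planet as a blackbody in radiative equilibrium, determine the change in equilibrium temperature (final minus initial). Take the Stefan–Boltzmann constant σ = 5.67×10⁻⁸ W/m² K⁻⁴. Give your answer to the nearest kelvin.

Initial: T₁ = [S(1−0.61)/(4σ)]^(1/4) = 217.4 K.
With α = 0.39, T₂ = 243.2 K.
ΔT = T₂ − T₁ = 25.73 K.

26 kelvin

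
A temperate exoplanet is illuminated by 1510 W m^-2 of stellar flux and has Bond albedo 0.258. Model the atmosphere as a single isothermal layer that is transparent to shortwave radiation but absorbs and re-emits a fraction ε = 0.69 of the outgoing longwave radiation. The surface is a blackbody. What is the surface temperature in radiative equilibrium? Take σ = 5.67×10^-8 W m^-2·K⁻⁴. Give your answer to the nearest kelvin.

295 kelvin

At the top of the atmosphere, σT_e⁴ = S(1−α)/4 = 280.1 W m^-2, giving T_e = 265.1 K.
For a single slab of emissivity ε, T_s⁴ = 2T_e⁴/(2−ε); thus T_s = 265.1·(1.527)^(1/4) = 294.7 K.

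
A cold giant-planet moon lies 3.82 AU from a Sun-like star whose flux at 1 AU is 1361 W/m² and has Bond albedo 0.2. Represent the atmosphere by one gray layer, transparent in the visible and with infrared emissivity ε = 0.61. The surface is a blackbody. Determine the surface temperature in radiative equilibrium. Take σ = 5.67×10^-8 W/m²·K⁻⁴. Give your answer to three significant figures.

By the inverse-square law, S = 1361/3.82² = 93.27 W/m².
Effective emission temperature (TOA balance): σT_e⁴ = S(1−α)/4 = 18.65 W/m² → T_e = 134.7 K.
For a single slab of emissivity ε, T_s⁴ = 2T_e⁴/(2−ε); thus T_s = 134.7·(1.439)^(1/4) = 147.5 K.

148 K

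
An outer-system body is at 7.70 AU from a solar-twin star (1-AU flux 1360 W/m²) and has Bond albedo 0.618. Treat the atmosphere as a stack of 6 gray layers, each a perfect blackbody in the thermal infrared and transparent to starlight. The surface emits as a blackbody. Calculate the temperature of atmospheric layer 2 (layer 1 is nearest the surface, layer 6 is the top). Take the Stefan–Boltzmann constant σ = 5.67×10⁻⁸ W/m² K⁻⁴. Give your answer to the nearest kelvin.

By the inverse-square law, S = 1360/7.70² = 22.94 W/m².
OLR = S(1−α)/4 = 2.191 W/m²; the top layer radiates at T_e = 78.84 K.
In the N-layer model, layer k (counted from the surface) has T_k = (N+1−k)^(1/4)·T_e.
T_2 = (5)^(1/4)·78.84 = 117.9 K.

118 K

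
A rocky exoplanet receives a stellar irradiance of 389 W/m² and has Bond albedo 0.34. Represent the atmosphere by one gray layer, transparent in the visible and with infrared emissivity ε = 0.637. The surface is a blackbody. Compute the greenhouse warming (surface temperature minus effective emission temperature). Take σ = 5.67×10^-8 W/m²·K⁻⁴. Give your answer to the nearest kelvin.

The planet radiates to space at T_e = [S(1−α)/(4σ)]^(1/4) = 183.4 K.
For a single slab of emissivity ε, T_s⁴ = 2T_e⁴/(2−ε); thus T_s = 183.4·(1.467)^(1/4) = 201.9 K.
T_s − T_e = 201.9 − 183.4 = 18.45 K.

18 K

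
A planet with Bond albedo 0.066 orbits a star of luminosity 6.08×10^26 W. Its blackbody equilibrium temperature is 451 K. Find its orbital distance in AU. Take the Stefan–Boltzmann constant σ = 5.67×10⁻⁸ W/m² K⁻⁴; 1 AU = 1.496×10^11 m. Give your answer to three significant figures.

The flux needed for this T is 4σT⁴/(1−0.066) = 10050 W/m².
From L = 4πd²S, d = √(6.08×10^26/(4π·10050)) = 6.940×10^10 m = 0.4639 AU.

0.464 AU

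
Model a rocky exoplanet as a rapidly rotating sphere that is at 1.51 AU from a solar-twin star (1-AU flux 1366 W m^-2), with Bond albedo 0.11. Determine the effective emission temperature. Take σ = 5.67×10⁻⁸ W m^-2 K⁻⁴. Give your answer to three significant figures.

Flux at the orbit: S = 1366/(1.51)² = 599.1 W m^-2.
The planet absorbs (1−α)S over its disc πR² and re-emits over 4πR², so the mean absorbed flux is (1−0.11)·599.1/4 = 133.3 W m^-2.
Balancing against σT⁴: T = (133.3/5.67×10⁻⁸)^(1/4) = 220.2 K.

220 K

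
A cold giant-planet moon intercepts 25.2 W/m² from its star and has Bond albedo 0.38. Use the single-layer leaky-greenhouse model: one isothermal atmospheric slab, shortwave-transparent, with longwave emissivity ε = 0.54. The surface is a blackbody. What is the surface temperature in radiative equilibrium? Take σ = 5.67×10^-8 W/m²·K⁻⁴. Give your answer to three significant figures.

Effective emission temperature (TOA balance): σT_e⁴ = S(1−α)/4 = 3.906 W/m² → T_e = 91.10 K.
For a single slab of emissivity ε, T_s⁴ = 2T_e⁴/(2−ε); thus T_s = 91.10·(1.37)^(1/4) = 98.56 K.

98.6 K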